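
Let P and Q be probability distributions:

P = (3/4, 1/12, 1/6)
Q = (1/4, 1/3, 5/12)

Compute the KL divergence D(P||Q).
D(P||Q) = Σ P(i) log₂(P(i)/Q(i))
  i=0: (3/4) × log₂((3/4)/(1/4)) = (3/4) × log₂(3) = 1.1887
  i=1: (1/12) × log₂((1/12)/(1/3)) = (1/12) × log₂(1/4) = -0.1667
  i=2: (1/6) × log₂((1/6)/(5/12)) = (1/6) × log₂(2/5) = -0.2203
D(P||Q) = 1.1887 - 0.1667 - 0.2203
  = 0.8017 bits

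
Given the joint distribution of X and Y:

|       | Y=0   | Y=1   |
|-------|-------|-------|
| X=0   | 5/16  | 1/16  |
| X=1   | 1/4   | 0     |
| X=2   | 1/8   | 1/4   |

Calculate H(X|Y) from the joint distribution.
Marginal P(Y) (column sums):
  P(Y=0) = 5/16 + 1/4 + 1/8 = 11/16
  P(Y=1) = 1/16 + 0 + 1/4 = 5/16

H(X|Y) = -Σ P(X,Y)·log₂ P(X|Y), where P(X|Y) = P(X,Y) / P(Y)
  (cells with P(X,Y) = 0 contribute 0)
  (X=0,Y=0): P(X|Y) = (5/16)/(11/16) = 5/11;  -(5/16)·log₂(5/11) = 0.3555
  (X=0,Y=1): P(X|Y) = (1/16)/(5/16) = 1/5;  -(1/16)·log₂(1/5) = 0.1451
  (X=1,Y=0): P(X|Y) = (1/4)/(11/16) = 4/11;  -(1/4)·log₂(4/11) = 0.3649
  (X=2,Y=0): P(X|Y) = (1/8)/(11/16) = 2/11;  -(1/8)·log₂(2/11) = 0.3074
  (X=2,Y=1): P(X|Y) = (1/4)/(5/16) = 4/5;  -(1/4)·log₂(4/5) = 0.0805
H(X|Y) = 0.3555 + 0.1451 + 0.3649 + 0.3074 + 0.0805
  = 1.2534 bits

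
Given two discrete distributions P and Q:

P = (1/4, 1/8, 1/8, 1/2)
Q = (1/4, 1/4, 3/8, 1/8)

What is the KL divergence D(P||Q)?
D(P||Q) = Σ P(i) log₂(P(i)/Q(i))
  i=0: (1/4) × log₂((1/4)/(1/4)) = (1/4) × log₂(1) = 0.0000
  i=1: (1/8) × log₂((1/8)/(1/4)) = (1/8) × log₂(1/2) = -0.1250
  i=2: (1/8) × log₂((1/8)/(3/8)) = (1/8) × log₂(1/3) = -0.1981
  i=3: (1/2) × log₂((1/2)/(1/8)) = (1/2) × log₂(4) = 1.0000
D(P||Q) = 0.0000 - 0.1250 - 0.1981 + 1.0000
  = 0.6769 bits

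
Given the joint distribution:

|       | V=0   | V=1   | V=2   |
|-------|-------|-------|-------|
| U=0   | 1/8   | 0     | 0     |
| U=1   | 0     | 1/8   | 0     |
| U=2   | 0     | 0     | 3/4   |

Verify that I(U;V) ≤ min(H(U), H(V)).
Marginal P(U) (row sums):
  P(U=0) = 1/8 + 0 + 0 = 1/8
  P(U=1) = 0 + 1/8 + 0 = 1/8
  P(U=2) = 0 + 0 + 3/4 = 3/4
Marginal P(V) (column sums):
  P(V=0) = 1/8 + 0 + 0 = 1/8
  P(V=1) = 0 + 1/8 + 0 = 1/8
  P(V=2) = 0 + 0 + 3/4 = 3/4

H(U) = -[(1/8)·log₂(1/8) + (1/8)·log₂(1/8) + (3/4)·log₂(3/4)]
  = 0.3750 + 0.3750 + 0.3113
  = 1.0613 bits
H(V) = -[(1/8)·log₂(1/8) + (1/8)·log₂(1/8) + (3/4)·log₂(3/4)]
  = 0.3750 + 0.3750 + 0.3113
  = 1.0613 bits
H(U,V) = -[(1/8)·log₂(1/8) + (1/8)·log₂(1/8) + (3/4)·log₂(3/4)]
  = 0.3750 + 0.3750 + 0.3113
  = 1.0613 bits

I(U;V) = H(U) + H(V) - H(U,V)
  = 1.0613 + 1.0613 - 1.0613
  = 1.0613 bits

min(H(U), H(V)) = min(1.0613, 1.0613) = 1.0613 bits
Since 1.0613 ≤ 1.0613, the bound is satisfied ✓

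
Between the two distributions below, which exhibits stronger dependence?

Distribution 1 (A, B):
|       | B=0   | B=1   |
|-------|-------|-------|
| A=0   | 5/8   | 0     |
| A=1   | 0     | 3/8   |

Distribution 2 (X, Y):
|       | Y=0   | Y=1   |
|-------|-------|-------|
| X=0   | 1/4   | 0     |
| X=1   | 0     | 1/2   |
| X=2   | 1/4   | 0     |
Distribution 1 (A, B):
Marginal P(A) (row sums):
  P(A=0) = 5/8 + 0 = 5/8
  P(A=1) = 0 + 3/8 = 3/8
Marginal P(B) (column sums):
  P(B=0) = 5/8 + 0 = 5/8
  P(B=1) = 0 + 3/8 = 3/8

H(A) = -[(5/8)·log₂(5/8) + (3/8)·log₂(3/8)]
  = 0.4238 + 0.5306
  = 0.9544 bits
H(B) = -[(5/8)·log₂(5/8) + (3/8)·log₂(3/8)]
  = 0.4238 + 0.5306
  = 0.9544 bits
H(A,B) = -[(5/8)·log₂(5/8) + (3/8)·log₂(3/8)]
  = 0.4238 + 0.5306
  = 0.9544 bits

I(A;B) = H(A) + H(B) - H(A,B)
  = 0.9544 + 0.9544 - 0.9544
  = 0.9544 bits

Distribution 2 (X, Y):
Marginal P(X) (row sums):
  P(X=0) = 1/4 + 0 = 1/4
  P(X=1) = 0 + 1/2 = 1/2
  P(X=2) = 1/4 + 0 = 1/4
Marginal P(Y) (column sums):
  P(Y=0) = 1/4 + 0 + 1/4 = 1/2
  P(Y=1) = 0 + 1/2 + 0 = 1/2

H(X) = -[(1/4)·log₂(1/4) + (1/2)·log₂(1/2) + (1/4)·log₂(1/4)]
  = 0.5000 + 0.5000 + 0.5000
  = 1.5000 bits
H(Y) = -[(1/2)·log₂(1/2) + (1/2)·log₂(1/2)]
  = 0.5000 + 0.5000
  = 1.0000 bits
H(X,Y) = -[(1/4)·log₂(1/4) + (1/2)·log₂(1/2) + (1/4)·log₂(1/4)]
  = 0.5000 + 0.5000 + 0.5000
  = 1.5000 bits

I(X;Y) = H(X) + H(Y) - H(X,Y)
  = 1.5000 + 1.0000 - 1.5000
  = 1.0000 bits

I(X;Y) = 1.0000 bits > I(A;B) = 0.9544 bits, so (X, Y) has the higher mutual information (stronger dependence).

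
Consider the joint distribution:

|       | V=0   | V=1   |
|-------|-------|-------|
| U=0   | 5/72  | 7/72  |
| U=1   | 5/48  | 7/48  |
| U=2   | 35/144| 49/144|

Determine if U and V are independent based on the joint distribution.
Marginal P(U) (row sums):
  P(U=0) = 5/72 + 7/72 = 1/6
  P(U=1) = 5/48 + 7/48 = 1/4
  P(U=2) = 35/144 + 49/144 = 7/12
Marginal P(V) (column sums):
  P(V=0) = 5/72 + 5/48 + 35/144 = 5/12
  P(V=1) = 7/72 + 7/48 + 49/144 = 7/12

U and V are independent iff P(U=i,V=j) = P(U=i)·P(V=j) for every cell.
  P(U=0)·P(V=0) = 1/6 × 5/12 = 5/72 = P(U=0,V=0) ✓
  P(U=0)·P(V=1) = 1/6 × 7/12 = 7/72 = P(U=0,V=1) ✓
  P(U=1)·P(V=0) = 1/4 × 5/12 = 5/48 = P(U=1,V=0) ✓
  P(U=1)·P(V=1) = 1/4 × 7/12 = 7/48 = P(U=1,V=1) ✓
  P(U=2)·P(V=0) = 7/12 × 5/12 = 35/144 = P(U=2,V=0) ✓
  P(U=2)·P(V=1) = 7/12 × 7/12 = 49/144 = P(U=2,V=1) ✓

Yes, U and V are independent: every cell factors, so I(U;V) = 0 bits.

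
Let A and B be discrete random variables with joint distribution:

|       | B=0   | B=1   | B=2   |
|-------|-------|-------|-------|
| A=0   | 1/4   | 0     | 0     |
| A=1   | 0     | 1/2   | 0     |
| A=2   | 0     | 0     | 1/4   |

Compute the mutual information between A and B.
Marginal P(A) (row sums):
  P(A=0) = 1/4 + 0 + 0 = 1/4
  P(A=1) = 0 + 1/2 + 0 = 1/2
  P(A=2) = 0 + 0 + 1/4 = 1/4
Marginal P(B) (column sums):
  P(B=0) = 1/4 + 0 + 0 = 1/4
  P(B=1) = 0 + 1/2 + 0 = 1/2
  P(B=2) = 0 + 0 + 1/4 = 1/4

H(A) = -[(1/4)·log₂(1/4) + (1/2)·log₂(1/2) + (1/4)·log₂(1/4)]
  = 0.5000 + 0.5000 + 0.5000
  = 1.5000 bits
H(B) = -[(1/4)·log₂(1/4) + (1/2)·log₂(1/2) + (1/4)·log₂(1/4)]
  = 0.5000 + 0.5000 + 0.5000
  = 1.5000 bits
H(A,B) = -[(1/4)·log₂(1/4) + (1/2)·log₂(1/2) + (1/4)·log₂(1/4)]
  = 0.5000 + 0.5000 + 0.5000
  = 1.5000 bits

I(A;B) = H(A) + H(B) - H(A,B)
  = 1.5000 + 1.5000 - 1.5000
  = 1.5000 bits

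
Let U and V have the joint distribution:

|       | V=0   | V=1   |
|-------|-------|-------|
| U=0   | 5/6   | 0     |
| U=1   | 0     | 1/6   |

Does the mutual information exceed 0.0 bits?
Marginal P(U) (row sums):
  P(U=0) = 5/6 + 0 = 5/6
  P(U=1) = 0 + 1/6 = 1/6
Marginal P(V) (column sums):
  P(V=0) = 5/6 + 0 = 5/6
  P(V=1) = 0 + 1/6 = 1/6

H(U) = -[(5/6)·log₂(5/6) + (1/6)·log₂(1/6)]
  = 0.2192 + 0.4308
  = 0.6500 bits
H(V) = -[(5/6)·log₂(5/6) + (1/6)·log₂(1/6)]
  = 0.2192 + 0.4308
  = 0.6500 bits
H(U,V) = -[(5/6)·log₂(5/6) + (1/6)·log₂(1/6)]
  = 0.2192 + 0.4308
  = 0.6500 bits

I(U;V) = H(U) + H(V) - H(U,V)
  = 0.6500 + 0.6500 - 0.6500
  = 0.6500 bits

Yes. I(U;V) = 0.6500 bits, which is > 0.0 bits.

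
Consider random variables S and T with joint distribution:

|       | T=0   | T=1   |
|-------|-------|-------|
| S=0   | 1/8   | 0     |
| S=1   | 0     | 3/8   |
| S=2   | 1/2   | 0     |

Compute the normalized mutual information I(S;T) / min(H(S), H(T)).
Marginal P(S) (row sums):
  P(S=0) = 1/8 + 0 = 1/8
  P(S=1) = 0 + 3/8 = 3/8
  P(S=2) = 1/2 + 0 = 1/2
Marginal P(T) (column sums):
  P(T=0) = 1/8 + 0 + 1/2 = 5/8
  P(T=1) = 0 + 3/8 + 0 = 3/8

H(S) = -[(1/8)·log₂(1/8) + (3/8)·log₂(3/8) + (1/2)·log₂(1/2)]
  = 0.3750 + 0.5306 + 0.5000
  = 1.4056 bits
H(T) = -[(5/8)·log₂(5/8) + (3/8)·log₂(3/8)]
  = 0.4238 + 0.5306
  = 0.9544 bits
H(S,T) = -[(1/8)·log₂(1/8) + (3/8)·log₂(3/8) + (1/2)·log₂(1/2)]
  = 0.3750 + 0.5306 + 0.5000
  = 1.4056 bits

I(S;T) = H(S) + H(T) - H(S,T)
  = 1.4056 + 0.9544 - 1.4056
  = 0.9544 bits

min(H(S), H(T)) = min(1.4056, 0.9544) = 0.9544 bits
Normalized MI = 0.9544 / 0.9544 = 1.0000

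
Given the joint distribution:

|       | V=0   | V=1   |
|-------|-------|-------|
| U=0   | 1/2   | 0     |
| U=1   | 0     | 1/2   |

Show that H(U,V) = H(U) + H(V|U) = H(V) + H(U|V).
Marginal P(U) (row sums):
  P(U=0) = 1/2 + 0 = 1/2
  P(U=1) = 0 + 1/2 = 1/2
Marginal P(V) (column sums):
  P(V=0) = 1/2 + 0 = 1/2
  P(V=1) = 0 + 1/2 = 1/2

Decomposition 1: H(U) + H(V|U)
H(U) = -[(1/2)·log₂(1/2) + (1/2)·log₂(1/2)]
  = 0.5000 + 0.5000
  = 1.0000 bits
H(V|U) = -Σ P(U,V)·log₂ P(V|U), where P(V|U) = P(U,V) / P(U)
  (cells with P(U,V) = 0 contribute 0)
  (U=0,V=0): P(V|U) = (1/2)/(1/2) = 1;  -(1/2)·log₂(1) = 0.0000
  (U=1,V=1): P(V|U) = (1/2)/(1/2) = 1;  -(1/2)·log₂(1) = 0.0000
H(V|U) = 0.0000 + 0.0000
  = 0.0000 bits
H(U) + H(V|U) = 1.0000 + 0.0000 = 1.0000 bits

Decomposition 2: H(V) + H(U|V)
H(V) = -[(1/2)·log₂(1/2) + (1/2)·log₂(1/2)]
  = 0.5000 + 0.5000
  = 1.0000 bits
H(U|V) = -Σ P(U,V)·log₂ P(U|V), where P(U|V) = P(U,V) / P(V)
  (cells with P(U,V) = 0 contribute 0)
  (U=0,V=0): P(U|V) = (1/2)/(1/2) = 1;  -(1/2)·log₂(1) = 0.0000
  (U=1,V=1): P(U|V) = (1/2)/(1/2) = 1;  -(1/2)·log₂(1) = 0.0000
H(U|V) = 0.0000 + 0.0000
  = 0.0000 bits
H(V) + H(U|V) = 1.0000 + 0.0000 = 1.0000 bits

Direct computation of the joint entropy:
H(U,V) = -[(1/2)·log₂(1/2) + (1/2)·log₂(1/2)]
  = 0.5000 + 0.5000
  = 1.0000 bits

All three agree: H(U,V) = 1.0000 bits ✓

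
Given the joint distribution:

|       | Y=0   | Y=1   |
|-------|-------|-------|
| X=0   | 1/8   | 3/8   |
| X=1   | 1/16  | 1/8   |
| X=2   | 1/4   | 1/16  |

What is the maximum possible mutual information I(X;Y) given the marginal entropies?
The upper bound on mutual information is I(X;Y) ≤ min(H(X), H(Y)).

Marginal P(X) (row sums):
  P(X=0) = 1/8 + 3/8 = 1/2
  P(X=1) = 1/16 + 1/8 = 3/16
  P(X=2) = 1/4 + 1/16 = 5/16
Marginal P(Y) (column sums):
  P(Y=0) = 1/8 + 1/16 + 1/4 = 7/16
  P(Y=1) = 3/8 + 1/8 + 1/16 = 9/16

H(X) = -[(1/2)·log₂(1/2) + (3/16)·log₂(3/16) + (5/16)·log₂(5/16)]
  = 0.5000 + 0.4528 + 0.5244
  = 1.4772 bits
H(Y) = -[(7/16)·log₂(7/16) + (9/16)·log₂(9/16)]
  = 0.5218 + 0.4669
  = 0.9887 bits

Maximum possible I(X;Y) = min(1.4772, 0.9887) = 0.9887 bits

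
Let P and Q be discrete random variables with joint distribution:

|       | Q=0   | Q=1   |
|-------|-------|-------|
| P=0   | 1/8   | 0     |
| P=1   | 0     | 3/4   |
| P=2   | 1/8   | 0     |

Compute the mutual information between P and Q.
Marginal P(P) (row sums):
  P(P=0) = 1/8 + 0 = 1/8
  P(P=1) = 0 + 3/4 = 3/4
  P(P=2) = 1/8 + 0 = 1/8
Marginal P(Q) (column sums):
  P(Q=0) = 1/8 + 0 + 1/8 = 1/4
  P(Q=1) = 0 + 3/4 + 0 = 3/4

H(P) = -[(1/8)·log₂(1/8) + (3/4)·log₂(3/4) + (1/8)·log₂(1/8)]
  = 0.3750 + 0.3113 + 0.3750
  = 1.0613 bits
H(Q) = -[(1/4)·log₂(1/4) + (3/4)·log₂(3/4)]
  = 0.5000 + 0.3113
  = 0.8113 bits
H(P,Q) = -[(1/8)·log₂(1/8) + (3/4)·log₂(3/4) + (1/8)·log₂(1/8)]
  = 0.3750 + 0.3113 + 0.3750
  = 1.0613 bits

I(P;Q) = H(P) + H(Q) - H(P,Q)
  = 1.0613 + 0.8113 - 1.0613
  = 0.8113 bits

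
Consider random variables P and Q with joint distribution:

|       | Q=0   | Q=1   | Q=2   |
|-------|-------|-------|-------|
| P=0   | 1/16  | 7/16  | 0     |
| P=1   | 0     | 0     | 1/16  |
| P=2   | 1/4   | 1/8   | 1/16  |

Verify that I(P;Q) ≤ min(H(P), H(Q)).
Marginal P(P) (row sums):
  P(P=0) = 1/16 + 7/16 + 0 = 1/2
  P(P=1) = 0 + 0 + 1/16 = 1/16
  P(P=2) = 1/4 + 1/8 + 1/16 = 7/16
Marginal P(Q) (column sums):
  P(Q=0) = 1/16 + 0 + 1/4 = 5/16
  P(Q=1) = 7/16 + 0 + 1/8 = 9/16
  P(Q=2) = 0 + 1/16 + 1/16 = 1/8

H(P) = -[(1/2)·log₂(1/2) + (1/16)·log₂(1/16) + (7/16)·log₂(7/16)]
  = 0.5000 + 0.2500 + 0.5218
  = 1.2718 bits
H(Q) = -[(5/16)·log₂(5/16) + (9/16)·log₂(9/16) + (1/8)·log₂(1/8)]
  = 0.5244 + 0.4669 + 0.3750
  = 1.3663 bits
H(P,Q) = -[(1/16)·log₂(1/16) + (7/16)·log₂(7/16) + (1/16)·log₂(1/16) + (1/4)·log₂(1/4) + (1/8)·log₂(1/8) + (1/16)·log₂(1/16)]
  = 0.2500 + 0.5218 + 0.2500 + 0.5000 + 0.3750 + 0.2500
  = 2.1468 bits

I(P;Q) = H(P) + H(Q) - H(P,Q)
  = 1.2718 + 1.3663 - 2.1468
  = 0.4913 bits

min(H(P), H(Q)) = min(1.2718, 1.3663) = 1.2718 bits
Since 0.4913 ≤ 1.2718, the bound is satisfied ✓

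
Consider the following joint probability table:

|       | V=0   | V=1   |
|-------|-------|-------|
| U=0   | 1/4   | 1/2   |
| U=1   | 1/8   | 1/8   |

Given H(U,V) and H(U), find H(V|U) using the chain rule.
From the chain rule: H(U,V) = H(U) + H(V|U)
Therefore: H(V|U) = H(U,V) - H(U)

H(U,V) = -[(1/4)·log₂(1/4) + (1/2)·log₂(1/2) + (1/8)·log₂(1/8) + (1/8)·log₂(1/8)]
  = 0.5000 + 0.5000 + 0.3750 + 0.3750
  = 1.7500 bits
Marginal P(U) (row sums):
  P(U=0) = 1/4 + 1/2 = 3/4
  P(U=1) = 1/8 + 1/8 = 1/4
H(U) = -[(3/4)·log₂(3/4) + (1/4)·log₂(1/4)]
  = 0.3113 + 0.5000
  = 0.8113 bits

H(V|U) = 1.7500 - 0.8113 = 0.9387 bits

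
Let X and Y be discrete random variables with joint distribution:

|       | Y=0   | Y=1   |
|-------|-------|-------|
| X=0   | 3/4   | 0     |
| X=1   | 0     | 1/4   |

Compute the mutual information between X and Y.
Marginal P(X) (row sums):
  P(X=0) = 3/4 + 0 = 3/4
  P(X=1) = 0 + 1/4 = 1/4
Marginal P(Y) (column sums):
  P(Y=0) = 3/4 + 0 = 3/4
  P(Y=1) = 0 + 1/4 = 1/4

H(X) = -[(3/4)·log₂(3/4) + (1/4)·log₂(1/4)]
  = 0.3113 + 0.5000
  = 0.8113 bits
H(Y) = -[(3/4)·log₂(3/4) + (1/4)·log₂(1/4)]
  = 0.3113 + 0.5000
  = 0.8113 bits
H(X,Y) = -[(3/4)·log₂(3/4) + (1/4)·log₂(1/4)]
  = 0.3113 + 0.5000
  = 0.8113 bits

I(X;Y) = H(X) + H(Y) - H(X,Y)
  = 0.8113 + 0.8113 - 0.8113
  = 0.8113 bits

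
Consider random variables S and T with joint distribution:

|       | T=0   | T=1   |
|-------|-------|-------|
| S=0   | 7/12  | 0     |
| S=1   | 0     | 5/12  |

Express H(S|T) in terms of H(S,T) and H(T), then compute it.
H(S|T) = H(S,T) - H(T)

Marginal P(T) (column sums):
  P(T=0) = 7/12 + 0 = 7/12
  P(T=1) = 0 + 5/12 = 5/12

H(S,T) = -[(7/12)·log₂(7/12) + (5/12)·log₂(5/12)]
  = 0.4536 + 0.5263
  = 0.9799 bits
H(T) = -[(7/12)·log₂(7/12) + (5/12)·log₂(5/12)]
  = 0.4536 + 0.5263
  = 0.9799 bits

H(S|T) = 0.9799 - 0.9799 = 0.0000 bits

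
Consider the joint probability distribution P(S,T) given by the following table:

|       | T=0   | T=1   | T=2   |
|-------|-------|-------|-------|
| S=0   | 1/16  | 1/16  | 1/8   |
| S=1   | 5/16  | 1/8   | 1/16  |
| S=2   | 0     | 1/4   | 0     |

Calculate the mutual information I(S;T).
Marginal P(S) (row sums):
  P(S=0) = 1/16 + 1/16 + 1/8 = 1/4
  P(S=1) = 5/16 + 1/8 + 1/16 = 1/2
  P(S=2) = 0 + 1/4 + 0 = 1/4
Marginal P(T) (column sums):
  P(T=0) = 1/16 + 5/16 + 0 = 3/8
  P(T=1) = 1/16 + 1/8 + 1/4 = 7/16
  P(T=2) = 1/8 + 1/16 + 0 = 3/16

H(S) = -[(1/4)·log₂(1/4) + (1/2)·log₂(1/2) + (1/4)·log₂(1/4)]
  = 0.5000 + 0.5000 + 0.5000
  = 1.5000 bits
H(T) = -[(3/8)·log₂(3/8) + (7/16)·log₂(7/16) + (3/16)·log₂(3/16)]
  = 0.5306 + 0.5218 + 0.4528
  = 1.5052 bits
H(S,T) = -[(1/16)·log₂(1/16) + (1/16)·log₂(1/16) + (1/8)·log₂(1/8) + (5/16)·log₂(5/16) + (1/8)·log₂(1/8) + (1/16)·log₂(1/16) + (1/4)·log₂(1/4)]
  = 0.2500 + 0.2500 + 0.3750 + 0.5244 + 0.3750 + 0.2500 + 0.5000
  = 2.5244 bits

I(S;T) = H(S) + H(T) - H(S,T)
  = 1.5000 + 1.5052 - 2.5244
  = 0.4808 bits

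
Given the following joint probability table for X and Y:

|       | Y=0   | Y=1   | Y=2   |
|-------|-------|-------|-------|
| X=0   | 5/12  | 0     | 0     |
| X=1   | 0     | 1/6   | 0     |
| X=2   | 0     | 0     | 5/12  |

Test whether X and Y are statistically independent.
Marginal P(X) (row sums):
  P(X=0) = 5/12 + 0 + 0 = 5/12
  P(X=1) = 0 + 1/6 + 0 = 1/6
  P(X=2) = 0 + 0 + 5/12 = 5/12
Marginal P(Y) (column sums):
  P(Y=0) = 5/12 + 0 + 0 = 5/12
  P(Y=1) = 0 + 1/6 + 0 = 1/6
  P(Y=2) = 0 + 0 + 5/12 = 5/12

X and Y are independent iff P(X=i,Y=j) = P(X=i)·P(Y=j) for every cell.
  P(X=0)·P(Y=0) = 5/12 × 5/12 = 25/144, but P(X=0,Y=0) = 5/12 ✗

No, X and Y are not independent. Quantitatively, I(X;Y) > 0:

H(X) = -[(5/12)·log₂(5/12) + (1/6)·log₂(1/6) + (5/12)·log₂(5/12)]
  = 0.5263 + 0.4308 + 0.5263
  = 1.4834 bits
H(Y) = -[(5/12)·log₂(5/12) + (1/6)·log₂(1/6) + (5/12)·log₂(5/12)]
  = 0.5263 + 0.4308 + 0.5263
  = 1.4834 bits
H(X,Y) = -[(5/12)·log₂(5/12) + (1/6)·log₂(1/6) + (5/12)·log₂(5/12)]
  = 0.5263 + 0.4308 + 0.5263
  = 1.4834 bits
I(X;Y) = H(X) + H(Y) - H(X,Y) = 1.4834 + 1.4834 - 1.4834 = 1.4834 bits > 0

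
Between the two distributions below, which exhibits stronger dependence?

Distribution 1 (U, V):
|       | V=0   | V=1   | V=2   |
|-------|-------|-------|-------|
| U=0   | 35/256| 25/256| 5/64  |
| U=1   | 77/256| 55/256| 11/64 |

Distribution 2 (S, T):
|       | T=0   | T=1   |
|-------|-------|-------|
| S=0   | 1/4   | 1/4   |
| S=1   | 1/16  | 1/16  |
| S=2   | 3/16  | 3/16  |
Distribution 1 (U, V):
Marginal P(U) (row sums):
  P(U=0) = 35/256 + 25/256 + 5/64 = 5/16
  P(U=1) = 77/256 + 55/256 + 11/64 = 11/16
Marginal P(V) (column sums):
  P(V=0) = 35/256 + 77/256 = 7/16
  P(V=1) = 25/256 + 55/256 = 5/16
  P(V=2) = 5/64 + 11/64 = 1/4

H(U) = -[(5/16)·log₂(5/16) + (11/16)·log₂(11/16)]
  = 0.5244 + 0.3716
  = 0.8960 bits
H(V) = -[(7/16)·log₂(7/16) + (5/16)·log₂(5/16) + (1/4)·log₂(1/4)]
  = 0.5218 + 0.5244 + 0.5000
  = 1.5462 bits
H(U,V) = -[(35/256)·log₂(35/256) + (25/256)·log₂(25/256) + (5/64)·log₂(5/64) + (77/256)·log₂(77/256) + (55/256)·log₂(55/256) + (11/64)·log₂(11/64)]
  = 0.3925 + 0.3277 + 0.2873 + 0.5213 + 0.4767 + 0.4367
  = 2.4422 bits

I(U;V) = H(U) + H(V) - H(U,V)
  = 0.8960 + 1.5462 - 2.4422
  = 0.0000 bits

Distribution 2 (S, T):
Marginal P(S) (row sums):
  P(S=0) = 1/4 + 1/4 = 1/2
  P(S=1) = 1/16 + 1/16 = 1/8
  P(S=2) = 3/16 + 3/16 = 3/8
Marginal P(T) (column sums):
  P(T=0) = 1/4 + 1/16 + 3/16 = 1/2
  P(T=1) = 1/4 + 1/16 + 3/16 = 1/2

H(S) = -[(1/2)·log₂(1/2) + (1/8)·log₂(1/8) + (3/8)·log₂(3/8)]
  = 0.5000 + 0.3750 + 0.5306
  = 1.4056 bits
H(T) = -[(1/2)·log₂(1/2) + (1/2)·log₂(1/2)]
  = 0.5000 + 0.5000
  = 1.0000 bits
H(S,T) = -[(1/4)·log₂(1/4) + (1/4)·log₂(1/4) + (1/16)·log₂(1/16) + (1/16)·log₂(1/16) + (3/16)·log₂(3/16) + (3/16)·log₂(3/16)]
  = 0.5000 + 0.5000 + 0.2500 + 0.2500 + 0.4528 + 0.4528
  = 2.4056 bits

I(S;T) = H(S) + H(T) - H(S,T)
  = 1.4056 + 1.0000 - 2.4056
  = 0.0000 bits

Both joint tables factor as the product of their marginals, so I(U;V) = I(S;T) = 0 bits: neither is larger (both pairs are independent).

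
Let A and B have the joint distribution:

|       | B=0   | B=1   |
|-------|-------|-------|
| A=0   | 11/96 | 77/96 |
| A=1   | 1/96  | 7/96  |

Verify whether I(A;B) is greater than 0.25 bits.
Marginal P(A) (row sums):
  P(A=0) = 11/96 + 77/96 = 11/12
  P(A=1) = 1/96 + 7/96 = 1/12
Marginal P(B) (column sums):
  P(B=0) = 11/96 + 1/96 = 1/8
  P(B=1) = 77/96 + 7/96 = 7/8

H(A) = -[(11/12)·log₂(11/12) + (1/12)·log₂(1/12)]
  = 0.1151 + 0.2987
  = 0.4138 bits
H(B) = -[(1/8)·log₂(1/8) + (7/8)·log₂(7/8)]
  = 0.3750 + 0.1686
  = 0.5436 bits
H(A,B) = -[(11/96)·log₂(11/96) + (77/96)·log₂(77/96) + (1/96)·log₂(1/96) + (7/96)·log₂(7/96)]
  = 0.3581 + 0.2552 + 0.0686 + 0.2755
  = 0.9574 bits

I(A;B) = H(A) + H(B) - H(A,B)
  = 0.4138 + 0.5436 - 0.9574
  = 0.0000 bits

No. I(A;B) = 0.0000 bits, which is ≤ 0.25 bits.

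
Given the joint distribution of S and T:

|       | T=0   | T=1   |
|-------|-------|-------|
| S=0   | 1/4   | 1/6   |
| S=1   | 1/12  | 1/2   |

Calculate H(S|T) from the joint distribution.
Marginal P(T) (column sums):
  P(T=0) = 1/4 + 1/12 = 1/3
  P(T=1) = 1/6 + 1/2 = 2/3

H(S|T) = -Σ P(S,T)·log₂ P(S|T), where P(S|T) = P(S,T) / P(T)
  (S=0,T=0): P(S|T) = (1/4)/(1/3) = 3/4;  -(1/4)·log₂(3/4) = 0.1038
  (S=0,T=1): P(S|T) = (1/6)/(2/3) = 1/4;  -(1/6)·log₂(1/4) = 0.3333
  (S=1,T=0): P(S|T) = (1/12)/(1/3) = 1/4;  -(1/12)·log₂(1/4) = 0.1667
  (S=1,T=1): P(S|T) = (1/2)/(2/3) = 3/4;  -(1/2)·log₂(3/4) = 0.2075
H(S|T) = 0.1038 + 0.3333 + 0.1667 + 0.2075
  = 0.8113 bits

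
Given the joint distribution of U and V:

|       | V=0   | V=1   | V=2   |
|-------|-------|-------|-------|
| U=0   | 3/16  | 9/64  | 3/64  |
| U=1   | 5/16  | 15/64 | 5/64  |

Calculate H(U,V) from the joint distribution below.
H(U,V) = -Σ P(U,V) log₂ P(U,V), summed over the non-zero cells:
H(U,V) = -[(3/16)·log₂(3/16) + (9/64)·log₂(9/64) + (3/64)·log₂(3/64) + (5/16)·log₂(5/16) + (15/64)·log₂(15/64) + (5/64)·log₂(5/64)]
  = 0.4528 + 0.3980 + 0.2070 + 0.5244 + 0.4906 + 0.2873
  = 2.3601 bits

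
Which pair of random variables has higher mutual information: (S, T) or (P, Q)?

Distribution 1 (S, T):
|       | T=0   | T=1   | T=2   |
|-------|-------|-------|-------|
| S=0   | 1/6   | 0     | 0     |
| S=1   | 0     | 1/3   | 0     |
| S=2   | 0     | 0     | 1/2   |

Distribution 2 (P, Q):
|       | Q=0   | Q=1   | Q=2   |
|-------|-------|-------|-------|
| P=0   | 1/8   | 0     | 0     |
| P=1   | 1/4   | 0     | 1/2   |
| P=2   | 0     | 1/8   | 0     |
Distribution 1 (S, T):
Marginal P(S) (row sums):
  P(S=0) = 1/6 + 0 + 0 = 1/6
  P(S=1) = 0 + 1/3 + 0 = 1/3
  P(S=2) = 0 + 0 + 1/2 = 1/2
Marginal P(T) (column sums):
  P(T=0) = 1/6 + 0 + 0 = 1/6
  P(T=1) = 0 + 1/3 + 0 = 1/3
  P(T=2) = 0 + 0 + 1/2 = 1/2

H(S) = -[(1/6)·log₂(1/6) + (1/3)·log₂(1/3) + (1/2)·log₂(1/2)]
  = 0.4308 + 0.5283 + 0.5000
  = 1.4591 bits
H(T) = -[(1/6)·log₂(1/6) + (1/3)·log₂(1/3) + (1/2)·log₂(1/2)]
  = 0.4308 + 0.5283 + 0.5000
  = 1.4591 bits
H(S,T) = -[(1/6)·log₂(1/6) + (1/3)·log₂(1/3) + (1/2)·log₂(1/2)]
  = 0.4308 + 0.5283 + 0.5000
  = 1.4591 bits

I(S;T) = H(S) + H(T) - H(S,T)
  = 1.4591 + 1.4591 - 1.4591
  = 1.4591 bits

Distribution 2 (P, Q):
Marginal P(P) (row sums):
  P(P=0) = 1/8 + 0 + 0 = 1/8
  P(P=1) = 1/4 + 0 + 1/2 = 3/4
  P(P=2) = 0 + 1/8 + 0 = 1/8
Marginal P(Q) (column sums):
  P(Q=0) = 1/8 + 1/4 + 0 = 3/8
  P(Q=1) = 0 + 0 + 1/8 = 1/8
  P(Q=2) = 0 + 1/2 + 0 = 1/2

H(P) = -[(1/8)·log₂(1/8) + (3/4)·log₂(3/4) + (1/8)·log₂(1/8)]
  = 0.3750 + 0.3113 + 0.3750
  = 1.0613 bits
H(Q) = -[(3/8)·log₂(3/8) + (1/8)·log₂(1/8) + (1/2)·log₂(1/2)]
  = 0.5306 + 0.3750 + 0.5000
  = 1.4056 bits
H(P,Q) = -[(1/8)·log₂(1/8) + (1/4)·log₂(1/4) + (1/2)·log₂(1/2) + (1/8)·log₂(1/8)]
  = 0.3750 + 0.5000 + 0.5000 + 0.3750
  = 1.7500 bits

I(P;Q) = H(P) + H(Q) - H(P,Q)
  = 1.0613 + 1.4056 - 1.7500
  = 0.7169 bits

I(S;T) = 1.4591 bits > I(P;Q) = 0.7169 bits, so (S, T) has the higher mutual information (stronger dependence).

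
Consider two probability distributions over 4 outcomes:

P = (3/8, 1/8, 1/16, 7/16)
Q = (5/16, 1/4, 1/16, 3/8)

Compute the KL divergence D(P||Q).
D(P||Q) = Σ P(i) log₂(P(i)/Q(i))
  i=0: (3/8) × log₂((3/8)/(5/16)) = (3/8) × log₂(6/5) = 0.0986
  i=1: (1/8) × log₂((1/8)/(1/4)) = (1/8) × log₂(1/2) = -0.1250
  i=2: (1/16) × log₂((1/16)/(1/16)) = (1/16) × log₂(1) = 0.0000
  i=3: (7/16) × log₂((7/16)/(3/8)) = (7/16) × log₂(7/6) = 0.0973
D(P||Q) = 0.0986 - 0.1250 + 0.0000 + 0.0973
  = 0.0709 bits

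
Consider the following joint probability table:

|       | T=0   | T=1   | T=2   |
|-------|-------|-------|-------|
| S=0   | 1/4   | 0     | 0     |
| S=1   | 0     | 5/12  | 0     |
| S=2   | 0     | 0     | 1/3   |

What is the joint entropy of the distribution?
H(S,T) = -Σ P(S,T) log₂ P(S,T), summed over the non-zero cells:
H(S,T) = -[(1/4)·log₂(1/4) + (5/12)·log₂(5/12) + (1/3)·log₂(1/3)]
  = 0.5000 + 0.5263 + 0.5283
  = 1.5546 bits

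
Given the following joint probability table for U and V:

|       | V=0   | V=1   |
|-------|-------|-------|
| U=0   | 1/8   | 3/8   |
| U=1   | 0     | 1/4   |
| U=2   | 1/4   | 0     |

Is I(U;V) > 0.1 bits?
Marginal P(U) (row sums):
  P(U=0) = 1/8 + 3/8 = 1/2
  P(U=1) = 0 + 1/4 = 1/4
  P(U=2) = 1/4 + 0 = 1/4
Marginal P(V) (column sums):
  P(V=0) = 1/8 + 0 + 1/4 = 3/8
  P(V=1) = 3/8 + 1/4 + 0 = 5/8

H(U) = -[(1/2)·log₂(1/2) + (1/4)·log₂(1/4) + (1/4)·log₂(1/4)]
  = 0.5000 + 0.5000 + 0.5000
  = 1.5000 bits
H(V) = -[(3/8)·log₂(3/8) + (5/8)·log₂(5/8)]
  = 0.5306 + 0.4238
  = 0.9544 bits
H(U,V) = -[(1/8)·log₂(1/8) + (3/8)·log₂(3/8) + (1/4)·log₂(1/4) + (1/4)·log₂(1/4)]
  = 0.3750 + 0.5306 + 0.5000 + 0.5000
  = 1.9056 bits

I(U;V) = H(U) + H(V) - H(U,V)
  = 1.5000 + 0.9544 - 1.9056
  = 0.5488 bits

Yes. I(U;V) = 0.5488 bits, which is > 0.1 bits.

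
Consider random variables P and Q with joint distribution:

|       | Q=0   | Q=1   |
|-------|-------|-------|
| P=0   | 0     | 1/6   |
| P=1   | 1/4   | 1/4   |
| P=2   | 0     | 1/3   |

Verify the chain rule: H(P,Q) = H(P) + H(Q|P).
Left side:
H(P,Q) = -[(1/6)·log₂(1/6) + (1/4)·log₂(1/4) + (1/4)·log₂(1/4) + (1/3)·log₂(1/3)]
  = 0.4308 + 0.5000 + 0.5000 + 0.5283
  = 1.9591 bits

Right side:
Marginal P(P) (row sums):
  P(P=0) = 0 + 1/6 = 1/6
  P(P=1) = 1/4 + 1/4 = 1/2
  P(P=2) = 0 + 1/3 = 1/3
H(P) = -[(1/6)·log₂(1/6) + (1/2)·log₂(1/2) + (1/3)·log₂(1/3)]
  = 0.4308 + 0.5000 + 0.5283
  = 1.4591 bits
H(Q|P) = -Σ P(P,Q)·log₂ P(Q|P), where P(Q|P) = P(P,Q) / P(P)
  (cells with P(P,Q) = 0 contribute 0)
  (P=0,Q=1): P(Q|P) = (1/6)/(1/6) = 1;  -(1/6)·log₂(1) = 0.0000
  (P=1,Q=0): P(Q|P) = (1/4)/(1/2) = 1/2;  -(1/4)·log₂(1/2) = 0.2500
  (P=1,Q=1): P(Q|P) = (1/4)/(1/2) = 1/2;  -(1/4)·log₂(1/2) = 0.2500
  (P=2,Q=1): P(Q|P) = (1/3)/(1/3) = 1;  -(1/3)·log₂(1) = 0.0000
H(Q|P) = 0.0000 + 0.2500 + 0.2500 + 0.0000
  = 0.5000 bits
H(P) + H(Q|P) = 1.4591 + 0.5000 = 1.9591 bits

Both sides equal 1.9591 bits, so the chain rule holds ✓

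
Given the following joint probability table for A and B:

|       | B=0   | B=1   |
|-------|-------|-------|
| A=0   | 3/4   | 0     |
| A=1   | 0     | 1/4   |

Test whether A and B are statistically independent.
Marginal P(A) (row sums):
  P(A=0) = 3/4 + 0 = 3/4
  P(A=1) = 0 + 1/4 = 1/4
Marginal P(B) (column sums):
  P(B=0) = 3/4 + 0 = 3/4
  P(B=1) = 0 + 1/4 = 1/4

A and B are independent iff P(A=i,B=j) = P(A=i)·P(B=j) for every cell.
  P(A=0)·P(B=0) = 3/4 × 3/4 = 9/16, but P(A=0,B=0) = 3/4 ✗

No, A and B are not independent. Quantitatively, I(A;B) > 0:

H(A) = -[(3/4)·log₂(3/4) + (1/4)·log₂(1/4)]
  = 0.3113 + 0.5000
  = 0.8113 bits
H(B) = -[(3/4)·log₂(3/4) + (1/4)·log₂(1/4)]
  = 0.3113 + 0.5000
  = 0.8113 bits
H(A,B) = -[(3/4)·log₂(3/4) + (1/4)·log₂(1/4)]
  = 0.3113 + 0.5000
  = 0.8113 bits
I(A;B) = H(A) + H(B) - H(A,B) = 0.8113 + 0.8113 - 0.8113 = 0.8113 bits > 0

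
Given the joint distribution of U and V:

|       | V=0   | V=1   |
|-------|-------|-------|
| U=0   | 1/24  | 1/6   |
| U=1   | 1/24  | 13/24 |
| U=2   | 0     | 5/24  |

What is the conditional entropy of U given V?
Marginal P(V) (column sums):
  P(V=0) = 1/24 + 1/24 + 0 = 1/12
  P(V=1) = 1/6 + 13/24 + 5/24 = 11/12

H(U|V) = -Σ P(U,V)·log₂ P(U|V), where P(U|V) = P(U,V) / P(V)
  (cells with P(U,V) = 0 contribute 0)
  (U=0,V=0): P(U|V) = (1/24)/(1/12) = 1/2;  -(1/24)·log₂(1/2) = 0.0417
  (U=0,V=1): P(U|V) = (1/6)/(11/12) = 2/11;  -(1/6)·log₂(2/11) = 0.4099
  (U=1,V=0): P(U|V) = (1/24)/(1/12) = 1/2;  -(1/24)·log₂(1/2) = 0.0417
  (U=1,V=1): P(U|V) = (13/24)/(11/12) = 13/22;  -(13/24)·log₂(13/22) = 0.4111
  (U=2,V=1): P(U|V) = (5/24)/(11/12) = 5/22;  -(5/24)·log₂(5/22) = 0.4453
H(U|V) = 0.0417 + 0.4099 + 0.0417 + 0.4111 + 0.4453
  = 1.3497 bits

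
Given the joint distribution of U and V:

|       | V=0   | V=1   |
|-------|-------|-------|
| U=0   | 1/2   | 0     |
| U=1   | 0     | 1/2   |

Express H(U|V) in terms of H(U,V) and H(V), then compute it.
H(U|V) = H(U,V) - H(V)

Marginal P(V) (column sums):
  P(V=0) = 1/2 + 0 = 1/2
  P(V=1) = 0 + 1/2 = 1/2

H(U,V) = -[(1/2)·log₂(1/2) + (1/2)·log₂(1/2)]
  = 0.5000 + 0.5000
  = 1.0000 bits
H(V) = -[(1/2)·log₂(1/2) + (1/2)·log₂(1/2)]
  = 0.5000 + 0.5000
  = 1.0000 bits

H(U|V) = 1.0000 - 1.0000 = 0.0000 bits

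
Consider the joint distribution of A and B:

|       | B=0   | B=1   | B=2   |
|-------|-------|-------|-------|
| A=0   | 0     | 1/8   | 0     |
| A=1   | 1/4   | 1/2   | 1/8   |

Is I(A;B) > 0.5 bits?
Marginal P(A) (row sums):
  P(A=0) = 0 + 1/8 + 0 = 1/8
  P(A=1) = 1/4 + 1/2 + 1/8 = 7/8
Marginal P(B) (column sums):
  P(B=0) = 0 + 1/4 = 1/4
  P(B=1) = 1/8 + 1/2 = 5/8
  P(B=2) = 0 + 1/8 = 1/8

H(A) = -[(1/8)·log₂(1/8) + (7/8)·log₂(7/8)]
  = 0.3750 + 0.1686
  = 0.5436 bits
H(B) = -[(1/4)·log₂(1/4) + (5/8)·log₂(5/8) + (1/8)·log₂(1/8)]
  = 0.5000 + 0.4238 + 0.3750
  = 1.2988 bits
H(A,B) = -[(1/8)·log₂(1/8) + (1/4)·log₂(1/4) + (1/2)·log₂(1/2) + (1/8)·log₂(1/8)]
  = 0.3750 + 0.5000 + 0.5000 + 0.3750
  = 1.7500 bits

I(A;B) = H(A) + H(B) - H(A,B)
  = 0.5436 + 1.2988 - 1.7500
  = 0.0924 bits

No. I(A;B) = 0.0924 bits, which is ≤ 0.5 bits.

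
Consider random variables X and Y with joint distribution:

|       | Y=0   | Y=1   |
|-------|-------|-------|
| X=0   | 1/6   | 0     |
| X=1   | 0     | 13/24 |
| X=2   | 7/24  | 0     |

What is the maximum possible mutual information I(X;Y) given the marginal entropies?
The upper bound on mutual information is I(X;Y) ≤ min(H(X), H(Y)).

Marginal P(X) (row sums):
  P(X=0) = 1/6 + 0 = 1/6
  P(X=1) = 0 + 13/24 = 13/24
  P(X=2) = 7/24 + 0 = 7/24
Marginal P(Y) (column sums):
  P(Y=0) = 1/6 + 0 + 7/24 = 11/24
  P(Y=1) = 0 + 13/24 + 0 = 13/24

H(X) = -[(1/6)·log₂(1/6) + (13/24)·log₂(13/24) + (7/24)·log₂(7/24)]
  = 0.4308 + 0.4791 + 0.5185
  = 1.4284 bits
H(Y) = -[(11/24)·log₂(11/24) + (13/24)·log₂(13/24)]
  = 0.5159 + 0.4791
  = 0.9950 bits

Maximum possible I(X;Y) = min(1.4284, 0.9950) = 0.9950 bits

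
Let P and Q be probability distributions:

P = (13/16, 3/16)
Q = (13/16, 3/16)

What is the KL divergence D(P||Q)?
D(P||Q) = Σ P(i) log₂(P(i)/Q(i))
  i=0: (13/16) × log₂((13/16)/(13/16)) = (13/16) × log₂(1) = 0.0000
  i=1: (3/16) × log₂((3/16)/(3/16)) = (3/16) × log₂(1) = 0.0000
D(P||Q) = 0.0000 + 0.0000
  = 0.0000 bits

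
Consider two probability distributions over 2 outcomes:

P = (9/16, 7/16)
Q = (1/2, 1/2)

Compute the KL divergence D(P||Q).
D(P||Q) = Σ P(i) log₂(P(i)/Q(i))
  i=0: (9/16) × log₂((9/16)/(1/2)) = (9/16) × log₂(9/8) = 0.0956
  i=1: (7/16) × log₂((7/16)/(1/2)) = (7/16) × log₂(7/8) = -0.0843
D(P||Q) = 0.0956 - 0.0843
  = 0.0113 bits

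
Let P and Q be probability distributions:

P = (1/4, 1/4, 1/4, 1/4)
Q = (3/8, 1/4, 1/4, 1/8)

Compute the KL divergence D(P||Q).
D(P||Q) = Σ P(i) log₂(P(i)/Q(i))
  i=0: (1/4) × log₂((1/4)/(3/8)) = (1/4) × log₂(2/3) = -0.1462
  i=1: (1/4) × log₂((1/4)/(1/4)) = (1/4) × log₂(1) = 0.0000
  i=2: (1/4) × log₂((1/4)/(1/4)) = (1/4) × log₂(1) = 0.0000
  i=3: (1/4) × log₂((1/4)/(1/8)) = (1/4) × log₂(2) = 0.2500
D(P||Q) = -0.1462 + 0.0000 + 0.0000 + 0.2500
  = 0.1038 bits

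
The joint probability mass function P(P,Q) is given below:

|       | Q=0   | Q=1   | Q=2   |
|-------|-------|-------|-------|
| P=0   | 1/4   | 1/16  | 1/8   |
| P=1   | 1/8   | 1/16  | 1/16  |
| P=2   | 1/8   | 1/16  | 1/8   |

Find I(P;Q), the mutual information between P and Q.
Marginal P(P) (row sums):
  P(P=0) = 1/4 + 1/16 + 1/8 = 7/16
  P(P=1) = 1/8 + 1/16 + 1/16 = 1/4
  P(P=2) = 1/8 + 1/16 + 1/8 = 5/16
Marginal P(Q) (column sums):
  P(Q=0) = 1/4 + 1/8 + 1/8 = 1/2
  P(Q=1) = 1/16 + 1/16 + 1/16 = 3/16
  P(Q=2) = 1/8 + 1/16 + 1/8 = 5/16

H(P) = -[(7/16)·log₂(7/16) + (1/4)·log₂(1/4) + (5/16)·log₂(5/16)]
  = 0.5218 + 0.5000 + 0.5244
  = 1.5462 bits
H(Q) = -[(1/2)·log₂(1/2) + (3/16)·log₂(3/16) + (5/16)·log₂(5/16)]
  = 0.5000 + 0.4528 + 0.5244
  = 1.4772 bits
H(P,Q) = -[(1/4)·log₂(1/4) + (1/16)·log₂(1/16) + (1/8)·log₂(1/8) + (1/8)·log₂(1/8) + (1/16)·log₂(1/16) + (1/16)·log₂(1/16) + (1/8)·log₂(1/8) + (1/16)·log₂(1/16) + (1/8)·log₂(1/8)]
  = 0.5000 + 0.2500 + 0.3750 + 0.3750 + 0.2500 + 0.2500 + 0.3750 + 0.2500 + 0.3750
  = 3.0000 bits

I(P;Q) = H(P) + H(Q) - H(P,Q)
  = 1.5462 + 1.4772 - 3.0000
  = 0.0234 bits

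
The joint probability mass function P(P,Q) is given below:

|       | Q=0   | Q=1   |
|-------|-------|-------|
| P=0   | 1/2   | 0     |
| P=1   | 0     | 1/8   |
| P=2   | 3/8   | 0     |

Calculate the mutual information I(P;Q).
Marginal P(P) (row sums):
  P(P=0) = 1/2 + 0 = 1/2
  P(P=1) = 0 + 1/8 = 1/8
  P(P=2) = 3/8 + 0 = 3/8
Marginal P(Q) (column sums):
  P(Q=0) = 1/2 + 0 + 3/8 = 7/8
  P(Q=1) = 0 + 1/8 + 0 = 1/8

H(P) = -[(1/2)·log₂(1/2) + (1/8)·log₂(1/8) + (3/8)·log₂(3/8)]
  = 0.5000 + 0.3750 + 0.5306
  = 1.4056 bits
H(Q) = -[(7/8)·log₂(7/8) + (1/8)·log₂(1/8)]
  = 0.1686 + 0.3750
  = 0.5436 bits
H(P,Q) = -[(1/2)·log₂(1/2) + (1/8)·log₂(1/8) + (3/8)·log₂(3/8)]
  = 0.5000 + 0.3750 + 0.5306
  = 1.4056 bits

I(P;Q) = H(P) + H(Q) - H(P,Q)
  = 1.4056 + 0.5436 - 1.4056
  = 0.5436 bits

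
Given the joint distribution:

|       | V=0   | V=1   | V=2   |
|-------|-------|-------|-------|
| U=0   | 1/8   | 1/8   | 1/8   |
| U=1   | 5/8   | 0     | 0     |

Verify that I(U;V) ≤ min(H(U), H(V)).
Marginal P(U) (row sums):
  P(U=0) = 1/8 + 1/8 + 1/8 = 3/8
  P(U=1) = 5/8 + 0 + 0 = 5/8
Marginal P(V) (column sums):
  P(V=0) = 1/8 + 5/8 = 3/4
  P(V=1) = 1/8 + 0 = 1/8
  P(V=2) = 1/8 + 0 = 1/8

H(U) = -[(3/8)·log₂(3/8) + (5/8)·log₂(5/8)]
  = 0.5306 + 0.4238
  = 0.9544 bits
H(V) = -[(3/4)·log₂(3/4) + (1/8)·log₂(1/8) + (1/8)·log₂(1/8)]
  = 0.3113 + 0.3750 + 0.3750
  = 1.0613 bits
H(U,V) = -[(1/8)·log₂(1/8) + (1/8)·log₂(1/8) + (1/8)·log₂(1/8) + (5/8)·log₂(5/8)]
  = 0.3750 + 0.3750 + 0.3750 + 0.4238
  = 1.5488 bits

I(U;V) = H(U) + H(V) - H(U,V)
  = 0.9544 + 1.0613 - 1.5488
  = 0.4669 bits

min(H(U), H(V)) = min(0.9544, 1.0613) = 0.9544 bits
Since 0.4669 ≤ 0.9544, the bound is satisfied ✓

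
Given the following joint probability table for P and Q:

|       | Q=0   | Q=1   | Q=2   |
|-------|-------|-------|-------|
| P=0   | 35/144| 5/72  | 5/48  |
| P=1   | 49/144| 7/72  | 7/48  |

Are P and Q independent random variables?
Marginal P(P) (row sums):
  P(P=0) = 35/144 + 5/72 + 5/48 = 5/12
  P(P=1) = 49/144 + 7/72 + 7/48 = 7/12
Marginal P(Q) (column sums):
  P(Q=0) = 35/144 + 49/144 = 7/12
  P(Q=1) = 5/72 + 7/72 = 1/6
  P(Q=2) = 5/48 + 7/48 = 1/4

P and Q are independent iff P(P=i,Q=j) = P(P=i)·P(Q=j) for every cell.
  P(P=0)·P(Q=0) = 5/12 × 7/12 = 35/144 = P(P=0,Q=0) ✓
  P(P=0)·P(Q=1) = 5/12 × 1/6 = 5/72 = P(P=0,Q=1) ✓
  P(P=0)·P(Q=2) = 5/12 × 1/4 = 5/48 = P(P=0,Q=2) ✓
  P(P=1)·P(Q=0) = 7/12 × 7/12 = 49/144 = P(P=1,Q=0) ✓
  P(P=1)·P(Q=1) = 7/12 × 1/6 = 7/72 = P(P=1,Q=1) ✓
  P(P=1)·P(Q=2) = 7/12 × 1/4 = 7/48 = P(P=1,Q=2) ✓

Yes, P and Q are independent: every cell factors, so I(P;Q) = 0 bits.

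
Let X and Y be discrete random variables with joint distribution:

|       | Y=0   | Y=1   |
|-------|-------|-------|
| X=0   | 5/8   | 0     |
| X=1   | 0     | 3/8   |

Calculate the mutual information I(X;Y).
Marginal P(X) (row sums):
  P(X=0) = 5/8 + 0 = 5/8
  P(X=1) = 0 + 3/8 = 3/8
Marginal P(Y) (column sums):
  P(Y=0) = 5/8 + 0 = 5/8
  P(Y=1) = 0 + 3/8 = 3/8

H(X) = -[(5/8)·log₂(5/8) + (3/8)·log₂(3/8)]
  = 0.4238 + 0.5306
  = 0.9544 bits
H(Y) = -[(5/8)·log₂(5/8) + (3/8)·log₂(3/8)]
  = 0.4238 + 0.5306
  = 0.9544 bits
H(X,Y) = -[(5/8)·log₂(5/8) + (3/8)·log₂(3/8)]
  = 0.4238 + 0.5306
  = 0.9544 bits

I(X;Y) = H(X) + H(Y) - H(X,Y)
  = 0.9544 + 0.9544 - 0.9544
  = 0.9544 bits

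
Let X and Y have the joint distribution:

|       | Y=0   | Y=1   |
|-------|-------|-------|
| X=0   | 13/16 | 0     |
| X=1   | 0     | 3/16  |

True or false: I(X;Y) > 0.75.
Marginal P(X) (row sums):
  P(X=0) = 13/16 + 0 = 13/16
  P(X=1) = 0 + 3/16 = 3/16
Marginal P(Y) (column sums):
  P(Y=0) = 13/16 + 0 = 13/16
  P(Y=1) = 0 + 3/16 = 3/16

H(X) = -[(13/16)·log₂(13/16) + (3/16)·log₂(3/16)]
  = 0.2434 + 0.4528
  = 0.6962 bits
H(Y) = -[(13/16)·log₂(13/16) + (3/16)·log₂(3/16)]
  = 0.2434 + 0.4528
  = 0.6962 bits
H(X,Y) = -[(13/16)·log₂(13/16) + (3/16)·log₂(3/16)]
  = 0.2434 + 0.4528
  = 0.6962 bits

I(X;Y) = H(X) + H(Y) - H(X,Y)
  = 0.6962 + 0.6962 - 0.6962
  = 0.6962 bits

False. I(X;Y) = 0.6962 bits, which is ≤ 0.75 bits.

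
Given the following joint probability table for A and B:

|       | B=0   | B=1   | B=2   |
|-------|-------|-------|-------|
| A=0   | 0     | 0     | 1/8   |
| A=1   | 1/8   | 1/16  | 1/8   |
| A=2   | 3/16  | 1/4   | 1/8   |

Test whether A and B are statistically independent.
Marginal P(A) (row sums):
  P(A=0) = 0 + 0 + 1/8 = 1/8
  P(A=1) = 1/8 + 1/16 + 1/8 = 5/16
  P(A=2) = 3/16 + 1/4 + 1/8 = 9/16
Marginal P(B) (column sums):
  P(B=0) = 0 + 1/8 + 3/16 = 5/16
  P(B=1) = 0 + 1/16 + 1/4 = 5/16
  P(B=2) = 1/8 + 1/8 + 1/8 = 3/8

A and B are independent iff P(A=i,B=j) = P(A=i)·P(B=j) for every cell.
  P(A=0)·P(B=0) = 1/8 × 5/16 = 5/128, but P(A=0,B=0) = 0 ✗

No, A and B are not independent. Quantitatively, I(A;B) > 0:

H(A) = -[(1/8)·log₂(1/8) + (5/16)·log₂(5/16) + (9/16)·log₂(9/16)]
  = 0.3750 + 0.5244 + 0.4669
  = 1.3663 bits
H(B) = -[(5/16)·log₂(5/16) + (5/16)·log₂(5/16) + (3/8)·log₂(3/8)]
  = 0.5244 + 0.5244 + 0.5306
  = 1.5794 bits
H(A,B) = -[(1/8)·log₂(1/8) + (1/8)·log₂(1/8) + (1/16)·log₂(1/16) + (1/8)·log₂(1/8) + (3/16)·log₂(3/16) + (1/4)·log₂(1/4) + (1/8)·log₂(1/8)]
  = 0.3750 + 0.3750 + 0.2500 + 0.3750 + 0.4528 + 0.5000 + 0.3750
  = 2.7028 bits
I(A;B) = H(A) + H(B) - H(A,B) = 1.3663 + 1.5794 - 2.7028 = 0.2429 bits > 0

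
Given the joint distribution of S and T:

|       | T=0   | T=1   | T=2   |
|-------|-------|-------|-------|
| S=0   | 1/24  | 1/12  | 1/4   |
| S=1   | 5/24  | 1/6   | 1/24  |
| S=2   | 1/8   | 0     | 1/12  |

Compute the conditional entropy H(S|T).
Marginal P(T) (column sums):
  P(T=0) = 1/24 + 5/24 + 1/8 = 3/8
  P(T=1) = 1/12 + 1/6 + 0 = 1/4
  P(T=2) = 1/4 + 1/24 + 1/12 = 3/8

H(S|T) = -Σ P(S,T)·log₂ P(S|T), where P(S|T) = P(S,T) / P(T)
  (cells with P(S,T) = 0 contribute 0)
  (S=0,T=0): P(S|T) = (1/24)/(3/8) = 1/9;  -(1/24)·log₂(1/9) = 0.1321
  (S=0,T=1): P(S|T) = (1/12)/(1/4) = 1/3;  -(1/12)·log₂(1/3) = 0.1321
  (S=0,T=2): P(S|T) = (1/4)/(3/8) = 2/3;  -(1/4)·log₂(2/3) = 0.1462
  (S=1,T=0): P(S|T) = (5/24)/(3/8) = 5/9;  -(5/24)·log₂(5/9) = 0.1767
  (S=1,T=1): P(S|T) = (1/6)/(1/4) = 2/3;  -(1/6)·log₂(2/3) = 0.0975
  (S=1,T=2): P(S|T) = (1/24)/(3/8) = 1/9;  -(1/24)·log₂(1/9) = 0.1321
  (S=2,T=0): P(S|T) = (1/8)/(3/8) = 1/3;  -(1/8)·log₂(1/3) = 0.1981
  (S=2,T=2): P(S|T) = (1/12)/(3/8) = 2/9;  -(1/12)·log₂(2/9) = 0.1808
H(S|T) = 0.1321 + 0.1321 + 0.1462 + 0.1767 + 0.0975 + 0.1321 + 0.1981 + 0.1808
  = 1.1956 bits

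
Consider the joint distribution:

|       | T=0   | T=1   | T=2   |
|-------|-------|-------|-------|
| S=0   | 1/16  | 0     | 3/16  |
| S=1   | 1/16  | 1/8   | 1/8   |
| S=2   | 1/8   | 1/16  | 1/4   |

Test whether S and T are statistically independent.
Marginal P(S) (row sums):
  P(S=0) = 1/16 + 0 + 3/16 = 1/4
  P(S=1) = 1/16 + 1/8 + 1/8 = 5/16
  P(S=2) = 1/8 + 1/16 + 1/4 = 7/16
Marginal P(T) (column sums):
  P(T=0) = 1/16 + 1/16 + 1/8 = 1/4
  P(T=1) = 0 + 1/8 + 1/16 = 3/16
  P(T=2) = 3/16 + 1/8 + 1/4 = 9/16

S and T are independent iff P(S=i,T=j) = P(S=i)·P(T=j) for every cell.
  P(S=0)·P(T=1) = 1/4 × 3/16 = 3/64, but P(S=0,T=1) = 0 ✗

No, S and T are not independent. Quantitatively, I(S;T) > 0:

H(S) = -[(1/4)·log₂(1/4) + (5/16)·log₂(5/16) + (7/16)·log₂(7/16)]
  = 0.5000 + 0.5244 + 0.5218
  = 1.5462 bits
H(T) = -[(1/4)·log₂(1/4) + (3/16)·log₂(3/16) + (9/16)·log₂(9/16)]
  = 0.5000 + 0.4528 + 0.4669
  = 1.4197 bits
H(S,T) = -[(1/16)·log₂(1/16) + (3/16)·log₂(3/16) + (1/16)·log₂(1/16) + (1/8)·log₂(1/8) + (1/8)·log₂(1/8) + (1/8)·log₂(1/8) + (1/16)·log₂(1/16) + (1/4)·log₂(1/4)]
  = 0.2500 + 0.4528 + 0.2500 + 0.3750 + 0.3750 + 0.3750 + 0.2500 + 0.5000
  = 2.8278 bits
I(S;T) = H(S) + H(T) - H(S,T) = 1.5462 + 1.4197 - 2.8278 = 0.1381 bits > 0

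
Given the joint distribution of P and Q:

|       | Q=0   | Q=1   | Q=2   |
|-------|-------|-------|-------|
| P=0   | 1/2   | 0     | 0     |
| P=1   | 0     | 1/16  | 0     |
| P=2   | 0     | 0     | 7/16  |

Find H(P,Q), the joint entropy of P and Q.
H(P,Q) = -Σ P(P,Q) log₂ P(P,Q), summed over the non-zero cells:
H(P,Q) = -[(1/2)·log₂(1/2) + (1/16)·log₂(1/16) + (7/16)·log₂(7/16)]
  = 0.5000 + 0.2500 + 0.5218
  = 1.2718 bits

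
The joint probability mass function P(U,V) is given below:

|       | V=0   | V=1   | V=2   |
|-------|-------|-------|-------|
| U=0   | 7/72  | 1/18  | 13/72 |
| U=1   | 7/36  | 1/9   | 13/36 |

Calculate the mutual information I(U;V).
Marginal P(U) (row sums):
  P(U=0) = 7/72 + 1/18 + 13/72 = 1/3
  P(U=1) = 7/36 + 1/9 + 13/36 = 2/3
Marginal P(V) (column sums):
  P(V=0) = 7/72 + 7/36 = 7/24
  P(V=1) = 1/18 + 1/9 = 1/6
  P(V=2) = 13/72 + 13/36 = 13/24

H(U) = -[(1/3)·log₂(1/3) + (2/3)·log₂(2/3)]
  = 0.5283 + 0.3900
  = 0.9183 bits
H(V) = -[(7/24)·log₂(7/24) + (1/6)·log₂(1/6) + (13/24)·log₂(13/24)]
  = 0.5185 + 0.4308 + 0.4791
  = 1.4284 bits
H(U,V) = -[(7/72)·log₂(7/72) + (1/18)·log₂(1/18) + (13/72)·log₂(13/72) + (7/36)·log₂(7/36) + (1/9)·log₂(1/9) + (13/36)·log₂(13/36)]
  = 0.3269 + 0.2317 + 0.4459 + 0.4594 + 0.3522 + 0.5306
  = 2.3467 bits

I(U;V) = H(U) + H(V) - H(U,V)
  = 0.9183 + 1.4284 - 2.3467
  = 0.0000 bits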